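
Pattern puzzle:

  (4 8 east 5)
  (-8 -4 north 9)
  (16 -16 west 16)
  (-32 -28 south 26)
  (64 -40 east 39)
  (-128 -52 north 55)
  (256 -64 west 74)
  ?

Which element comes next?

(-512 -76 south 96)

First value — ×(-2) each step: 4, -8, 16, -32, 64, -128, 256 → -512.
Second value: 8, -4, -16, -28, -40, -52, -64 → -76 (−12 each step).
Direction: repeats east → north → west → south; east, north, west, south, east, north, west → south.
For the fourth value, differences are 4, 7, 10, … (increasing by 3 each time): 5, 9, 16, 26, 39, 55, 74 → 96.
Putting it together: (-512 -76 south 96).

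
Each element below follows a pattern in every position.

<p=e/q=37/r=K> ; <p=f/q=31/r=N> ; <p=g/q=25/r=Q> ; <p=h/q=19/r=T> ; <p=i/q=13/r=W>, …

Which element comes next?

P: letters move forward 1 place in the alphabet, so e, f, g, h, i → j.
Q: 37, 31, 25, 19, 13 → 7 (−6 each step).
R — letters move forward 3 places in the alphabet: K, N, Q, T, W → Z.
Putting it together: <p=j/q=7/r=Z>.

<p=j/q=7/r=Z>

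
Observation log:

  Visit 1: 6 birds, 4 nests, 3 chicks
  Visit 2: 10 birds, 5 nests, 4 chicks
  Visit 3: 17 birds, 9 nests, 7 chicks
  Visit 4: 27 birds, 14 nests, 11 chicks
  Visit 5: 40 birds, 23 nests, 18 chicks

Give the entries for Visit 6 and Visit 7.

Birds: differences are 4, 7, 10, … (increasing by 3 each time), so 6, 10, 17, 27, 40 → 56 → 75.
Nests: 4, 5, 9, 14, 23 → 37 → 60 (each term is the sum of the two before it).
Chicks — each term is the sum of the two before it: 3, 4, 7, 11, 18 → 29 → 47.
Putting the parts together: 56 birds, 37 nests, 29 chicks and then 75 birds, 60 nests, 47 chicks.

56 birds, 37 nests, 29 chicks; 75 birds, 60 nests, 47 chicks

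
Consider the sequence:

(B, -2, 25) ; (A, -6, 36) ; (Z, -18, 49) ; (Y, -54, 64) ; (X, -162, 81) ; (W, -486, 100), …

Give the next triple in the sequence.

For the letter, letters move back 1 place in the alphabet, wrapping A→Z: B, A, Z, Y, X, W → V.
Second coordinate: ×3 each step; -2, -6, -18, -54, -162, -486 → -1458.
Third coordinate: perfect squares: 5², 6², 7², …; 25, 36, 49, 64, 81, 100 → 121.
So the next triple is (V, -1458, 121).

(V, -1458, 121)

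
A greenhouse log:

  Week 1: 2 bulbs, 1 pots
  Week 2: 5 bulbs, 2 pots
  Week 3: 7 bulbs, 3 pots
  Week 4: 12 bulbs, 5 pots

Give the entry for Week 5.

19 bulbs, 8 pots

Bulbs: each term is the sum of the two before it; 2, 5, 7, 12 → 19.
Pots: each term is the sum of the two before it; 1, 2, 3, 5 → 8.
Putting it together: 19 bulbs, 8 pots.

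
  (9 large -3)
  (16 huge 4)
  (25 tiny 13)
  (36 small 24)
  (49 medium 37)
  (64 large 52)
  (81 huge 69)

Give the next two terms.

First coordinate: perfect squares: 3², 4², 5², …, so 9, 16, 25, 36, 49, 64, 81 → 100 → 121.
For the size, repeats large → huge → tiny → small → medium: large, huge, tiny, small, medium, large, huge → tiny → small.
For the third coordinate, always 12 less than the first coordinate: -3, 4, 13, 24, 37, 52, 69 → 88 → 109.
Putting the parts together: (100 tiny 88) and then (121 small 109).

(100 tiny 88), (121 small 109)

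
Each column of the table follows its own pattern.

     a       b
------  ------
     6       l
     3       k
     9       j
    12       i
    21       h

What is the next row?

33  g

For the column a, each term is the sum of the two before it: 6, 3, 9, 12, 21 → 33.
Column b goes l, k, j, i, h → g (letters move back 1 place in the alphabet).
Combining the parts gives 33  g.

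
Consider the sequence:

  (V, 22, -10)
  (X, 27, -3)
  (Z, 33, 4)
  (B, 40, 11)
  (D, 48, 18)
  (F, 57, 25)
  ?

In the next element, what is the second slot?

67

Second slot goes 22, 27, 33, 40, 48, 57 → 67 (differences are 5, 6, 7, … (increasing by 1 each time)).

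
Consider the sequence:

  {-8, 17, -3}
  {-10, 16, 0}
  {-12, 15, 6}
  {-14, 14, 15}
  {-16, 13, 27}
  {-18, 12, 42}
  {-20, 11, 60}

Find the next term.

{-22, 10, 81}

First entry: −2 each step; -8, -10, -12, -14, -16, -18, -20 → -22.
Second entry: 17, 16, 15, 14, 13, 12, 11 → 10 (−1 each step).
Third entry — differences are 3, 6, 9, … (increasing by 3 each time): -3, 0, 6, 15, 27, 42, 60 → 81.
Combining the parts gives {-22, 10, 81}.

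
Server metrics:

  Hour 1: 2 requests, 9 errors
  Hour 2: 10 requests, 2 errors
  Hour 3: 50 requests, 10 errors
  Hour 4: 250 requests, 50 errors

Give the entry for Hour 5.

1250 requests, 250 errors

For the requests, ×5 each step: 2, 10, 50, 250 → 1250.
Errors: 9, 2, 10, 50 → 250 (always the previous value of the requests).
Combining the parts gives 1250 requests, 250 errors.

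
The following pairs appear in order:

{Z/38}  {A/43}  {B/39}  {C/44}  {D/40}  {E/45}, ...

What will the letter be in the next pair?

Letter goes Z, A, B, C, D, E → F (letters move forward 1 place in the alphabet, wrapping Z→A).

F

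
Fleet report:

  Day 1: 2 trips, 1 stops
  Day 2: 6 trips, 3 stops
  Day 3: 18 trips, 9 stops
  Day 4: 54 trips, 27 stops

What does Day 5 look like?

Trips goes 2, 6, 18, 54 → 162 (×3 each step).
Stops: ×3 each step, so 1, 3, 9, 27 → 81.
Putting it together: 162 trips, 81 stops.

162 trips, 81 stops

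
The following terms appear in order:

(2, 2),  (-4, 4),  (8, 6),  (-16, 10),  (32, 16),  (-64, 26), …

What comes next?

(128, 42)

First slot: 2, -4, 8, -16, 32, -64 → 128 (×(-2) each step).
Second slot: each term is the sum of the two before it, so 2, 4, 6, 10, 16, 26 → 42.
So the next term is (128, 42).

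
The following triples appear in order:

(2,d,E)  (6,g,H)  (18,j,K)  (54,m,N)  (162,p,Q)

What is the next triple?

First component: ×3 each step; 2, 6, 18, 54, 162 → 486.
First letter: d, g, j, m, p → s (letters move forward 3 places in the alphabet).
Second letter: E, H, K, N, Q → T (letters move forward 3 places in the alphabet).
Combining the parts gives (486,s,T).

(486,s,T)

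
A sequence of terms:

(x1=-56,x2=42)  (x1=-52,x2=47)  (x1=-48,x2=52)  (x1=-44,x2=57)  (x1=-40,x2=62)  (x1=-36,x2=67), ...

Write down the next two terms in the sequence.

X1: +4 each step; -56, -52, -48, -44, -40, -36 → -32 → -28.
X2 — +5 each step: 42, 47, 52, 57, 62, 67 → 72 → 77.
Putting the parts together: (x1=-32,x2=72) and then (x1=-28,x2=77).

(x1=-32,x2=72), (x1=-28,x2=77)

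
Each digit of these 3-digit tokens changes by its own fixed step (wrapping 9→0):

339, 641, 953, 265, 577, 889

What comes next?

191

First digit: +3 each step, mod 10, so 3, 6, 9, 2, 5, 8 → 1.
For the second digit, +1 each step, mod 10: 3, 4, 5, 6, 7, 8 → 9.
Third digit: +2 each step, mod 10, so 9, 1, 3, 5, 7, 9 → 1.
Putting it together: 191.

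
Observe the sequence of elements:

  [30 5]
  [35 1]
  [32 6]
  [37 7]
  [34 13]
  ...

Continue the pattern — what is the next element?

First value — alternating steps +5, −3, +5, −3, …: 30, 35, 32, 37, 34 → 39.
For the second value, each term is the sum of the two before it: 5, 1, 6, 7, 13 → 20.
Putting it together: [39 20].

[39 20]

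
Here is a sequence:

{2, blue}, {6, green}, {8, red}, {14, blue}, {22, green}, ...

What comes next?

{36, red}

First component — each term is the sum of the two before it: 2, 6, 8, 14, 22 → 36.
For the colour, repeats blue → green → red: blue, green, red, blue, green → red.
So the next pair is {36, red}.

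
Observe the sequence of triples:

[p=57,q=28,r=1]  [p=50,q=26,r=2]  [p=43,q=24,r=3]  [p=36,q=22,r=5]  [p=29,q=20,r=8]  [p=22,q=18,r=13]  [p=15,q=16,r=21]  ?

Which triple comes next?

P: −7 each step, so 57, 50, 43, 36, 29, 22, 15 → 8.
Q goes 28, 26, 24, 22, 20, 18, 16 → 14 (−2 each step).
R goes 1, 2, 3, 5, 8, 13, 21 → 34 (each term is the sum of the two before it).
Putting it together: [p=8,q=14,r=34].

[p=8,q=14,r=34]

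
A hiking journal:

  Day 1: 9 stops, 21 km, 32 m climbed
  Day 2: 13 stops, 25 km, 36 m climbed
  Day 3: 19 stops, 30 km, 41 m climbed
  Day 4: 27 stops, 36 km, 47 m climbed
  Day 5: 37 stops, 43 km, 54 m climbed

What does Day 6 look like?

49 stops, 51 km, 62 m climbed

Stops goes 9, 13, 19, 27, 37 → 49 (differences are 4, 6, 8, … (increasing by 2 each time)).
Km: differences are 4, 5, 6, … (increasing by 1 each time), so 21, 25, 30, 36, 43 → 51.
M climbed — always 11 more than the km: 32, 36, 41, 47, 54 → 62.
Combining the parts gives 49 stops, 51 km, 62 m climbed.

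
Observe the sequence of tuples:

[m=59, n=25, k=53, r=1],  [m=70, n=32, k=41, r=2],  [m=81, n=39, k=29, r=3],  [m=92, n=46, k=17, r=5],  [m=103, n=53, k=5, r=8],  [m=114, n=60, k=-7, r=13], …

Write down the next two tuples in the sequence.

M — +11 each step: 59, 70, 81, 92, 103, 114 → 125 → 136.
N: 25, 32, 39, 46, 53, 60 → 67 → 74 (+7 each step).
K goes 53, 41, 29, 17, 5, -7 → -19 → -31 (−12 each step).
R: each term is the sum of the two before it, so 1, 2, 3, 5, 8, 13 → 21 → 34.
So the next two tuples are [m=125, n=67, k=-19, r=21] and [m=136, n=74, k=-31, r=34].

[m=125, n=67, k=-19, r=21], [m=136, n=74, k=-31, r=34]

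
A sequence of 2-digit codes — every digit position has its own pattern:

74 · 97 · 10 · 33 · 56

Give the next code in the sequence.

79

First digit — +2 each step, mod 10: 7, 9, 1, 3, 5 → 7.
For the second digit, +3 each step, mod 10: 4, 7, 0, 3, 6 → 9.
Combining the parts gives 79.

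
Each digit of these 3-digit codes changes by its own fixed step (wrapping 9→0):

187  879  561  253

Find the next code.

945

First digit — −3 each step, mod 10: 1, 8, 5, 2 → 9.
Second digit goes 8, 7, 6, 5 → 4 (−1 each step, mod 10).
For the third digit, +2 each step, mod 10: 7, 9, 1, 3 → 5.
So the next code is 945.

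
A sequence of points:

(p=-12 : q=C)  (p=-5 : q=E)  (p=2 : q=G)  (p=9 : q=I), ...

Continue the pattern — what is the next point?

(p=16 : q=K)

P: +7 each step, so -12, -5, 2, 9 → 16.
Q — letters move forward 2 places in the alphabet: C, E, G, I → K.
Combining the parts gives (p=16 : q=K).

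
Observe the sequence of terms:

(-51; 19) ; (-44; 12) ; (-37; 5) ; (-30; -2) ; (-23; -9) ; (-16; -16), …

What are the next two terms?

First entry — +7 each step: -51, -44, -37, -30, -23, -16 → -9 → -2.
Second entry goes 19, 12, 5, -2, -9, -16 → -23 → -30 (together with the first entry always sums to -32).
Putting the parts together: (-9; -23) and then (-2; -30).

(-9; -23), (-2; -30)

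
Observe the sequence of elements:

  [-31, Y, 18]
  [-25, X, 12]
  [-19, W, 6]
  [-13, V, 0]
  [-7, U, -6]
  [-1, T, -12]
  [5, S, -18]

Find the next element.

[11, R, -24]

First slot: -31, -25, -19, -13, -7, -1, 5 → 11 (+6 each step).
Letter goes Y, X, W, V, U, T, S → R (letters move back 1 place in the alphabet).
For the third slot, together with the first slot always sums to -13: 18, 12, 6, 0, -6, -12, -18 → -24.
Combining the parts gives [11, R, -24].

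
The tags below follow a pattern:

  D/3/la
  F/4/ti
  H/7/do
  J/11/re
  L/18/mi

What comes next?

Letter: letters move forward 2 places in the alphabet, so D, F, H, J, L → N.
Second component goes 3, 4, 7, 11, 18 → 29 (each term is the sum of the two before it).
Note — runs through the solfège scale do→ti: la, ti, do, re, mi → fa.
Putting it together: N/29/fa.

N/29/fa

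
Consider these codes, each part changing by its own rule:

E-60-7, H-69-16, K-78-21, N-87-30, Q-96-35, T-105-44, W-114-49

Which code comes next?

Letter: E, H, K, N, Q, T, W → Z (letters move forward 3 places in the alphabet).
Second component — +9 each step: 60, 69, 78, 87, 96, 105, 114 → 123.
Third component goes 7, 16, 21, 30, 35, 44, 49 → 58 (alternating steps +9, +5, +9, +5, …).
Combining the parts gives Z-123-58.

Z-123-58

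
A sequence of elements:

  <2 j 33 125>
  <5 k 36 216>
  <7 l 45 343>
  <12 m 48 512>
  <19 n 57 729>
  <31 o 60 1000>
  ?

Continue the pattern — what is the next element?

First coordinate goes 2, 5, 7, 12, 19, 31 → 50 (each term is the sum of the two before it).
Letter — letters move forward 1 place in the alphabet: j, k, l, m, n, o → p.
Third coordinate goes 33, 36, 45, 48, 57, 60 → 69 (alternating steps +3, +9, +3, +9, …).
Fourth coordinate: perfect cubes: 5³, 6³, 7³, …, so 125, 216, 343, 512, 729, 1000 → 1331.
Putting it together: <50 p 69 1331>.

<50 p 69 1331>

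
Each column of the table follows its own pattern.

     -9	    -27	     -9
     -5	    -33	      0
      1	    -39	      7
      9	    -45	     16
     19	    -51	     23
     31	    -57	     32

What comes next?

First component — differences are 4, 6, 8, … (increasing by 2 each time): -9, -5, 1, 9, 19, 31 → 45.
Second component: −6 each step; -27, -33, -39, -45, -51, -57 → -63.
Third component: alternating steps +9, +7, +9, +7, …, so -9, 0, 7, 16, 23, 32 → 39.
Combining the parts gives 45  -63  39.

45  -63  39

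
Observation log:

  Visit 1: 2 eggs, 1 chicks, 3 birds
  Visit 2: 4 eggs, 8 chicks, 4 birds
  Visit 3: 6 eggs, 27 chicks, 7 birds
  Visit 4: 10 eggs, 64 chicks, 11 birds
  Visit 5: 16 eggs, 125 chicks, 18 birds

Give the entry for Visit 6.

Eggs goes 2, 4, 6, 10, 16 → 26 (each term is the sum of the two before it).
Chicks goes 1, 8, 27, 64, 125 → 216 (perfect cubes: 1³, 2³, 3³, …).
Birds: each term is the sum of the two before it; 3, 4, 7, 11, 18 → 29.
Putting it together: 26 eggs, 216 chicks, 29 birds.

26 eggs, 216 chicks, 29 birds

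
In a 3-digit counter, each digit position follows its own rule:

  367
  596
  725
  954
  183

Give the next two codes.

First digit: +2 each step, mod 10; 3, 5, 7, 9, 1 → 3 → 5.
Second digit: +3 each step, mod 10; 6, 9, 2, 5, 8 → 1 → 4.
For the third digit, −1 each step, mod 10: 7, 6, 5, 4, 3 → 2 → 1.
Putting the parts together: 312 and then 541.

312 then 541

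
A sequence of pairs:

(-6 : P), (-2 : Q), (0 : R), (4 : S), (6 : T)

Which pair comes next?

(10 : U)

First value — alternating steps +4, +2, +4, +2, …: -6, -2, 0, 4, 6 → 10.
Letter: letters move forward 1 place in the alphabet; P, Q, R, S, T → U.
Putting it together: (10 : U).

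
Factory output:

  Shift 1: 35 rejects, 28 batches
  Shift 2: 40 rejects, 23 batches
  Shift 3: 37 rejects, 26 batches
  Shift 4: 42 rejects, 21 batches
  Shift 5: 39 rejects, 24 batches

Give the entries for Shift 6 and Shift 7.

For the rejects, alternating steps +5, −3, +5, −3, …: 35, 40, 37, 42, 39 → 44 → 41.
Batches: together with the rejects always sums to 63, so 28, 23, 26, 21, 24 → 19 → 22.
Putting the parts together: 44 rejects, 19 batches and then 41 rejects, 22 batches.

44 rejects, 19 batches; 41 rejects, 22 batches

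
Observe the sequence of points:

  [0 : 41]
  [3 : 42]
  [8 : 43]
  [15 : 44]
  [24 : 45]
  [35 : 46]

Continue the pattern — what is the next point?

First component: 0, 3, 8, 15, 24, 35 → 48 (differences are 3, 5, 7, … (increasing by 2 each time)).
Second component: +1 each step, so 41, 42, 43, 44, 45, 46 → 47.
Putting it together: [48 : 47].

[48 : 47]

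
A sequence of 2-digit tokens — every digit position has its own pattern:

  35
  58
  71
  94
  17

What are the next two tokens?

First digit: +2 each step, mod 10, so 3, 5, 7, 9, 1 → 3 → 5.
Second digit: +3 each step, mod 10; 5, 8, 1, 4, 7 → 0 → 3.
So the next two tokens are 30 and 53.

30 then 53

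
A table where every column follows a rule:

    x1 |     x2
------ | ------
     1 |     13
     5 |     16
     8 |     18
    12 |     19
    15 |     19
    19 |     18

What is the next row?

22  16

Column x1: 1, 5, 8, 12, 15, 19 → 22 (alternating steps +4, +3, +4, +3, …).
Column x2: 13, 16, 18, 19, 19, 18 → 16 (differences are 3, 2, 1, … (decreasing by 1 each time)).
Putting it together: 22  16.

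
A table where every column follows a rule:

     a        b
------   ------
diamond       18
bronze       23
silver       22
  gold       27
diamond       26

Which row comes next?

For the column a, repeats diamond → bronze → silver → gold: diamond, bronze, silver, gold, diamond → bronze.
Column b: alternating steps +5, −1, +5, −1, …, so 18, 23, 22, 27, 26 → 31.
Combining the parts gives bronze  31.

bronze  31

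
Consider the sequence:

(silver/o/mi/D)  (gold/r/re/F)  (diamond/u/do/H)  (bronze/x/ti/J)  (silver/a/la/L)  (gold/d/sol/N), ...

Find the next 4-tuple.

Rank: silver, gold, diamond, bronze, silver, gold → diamond (repeats silver → gold → diamond → bronze).
First letter: o, r, u, x, a, d → g (letters move forward 3 places in the alphabet, wrapping Z→A).
Note: runs backward through the solfège scale do→ti; mi, re, do, ti, la, sol → fa.
Second letter: D, F, H, J, L, N → P (letters move forward 2 places in the alphabet).
So the next 4-tuple is (diamond/g/fa/P).

(diamond/g/fa/P)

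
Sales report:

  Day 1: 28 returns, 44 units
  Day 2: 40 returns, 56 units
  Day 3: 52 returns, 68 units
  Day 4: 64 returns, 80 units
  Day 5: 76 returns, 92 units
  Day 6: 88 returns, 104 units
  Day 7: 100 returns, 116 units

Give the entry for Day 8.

Returns: 28, 40, 52, 64, 76, 88, 100 → 112 (+12 each step).
Units: 44, 56, 68, 80, 92, 104, 116 → 128 (+12 each step).
Combining the parts gives 112 returns, 128 units.

112 returns, 128 units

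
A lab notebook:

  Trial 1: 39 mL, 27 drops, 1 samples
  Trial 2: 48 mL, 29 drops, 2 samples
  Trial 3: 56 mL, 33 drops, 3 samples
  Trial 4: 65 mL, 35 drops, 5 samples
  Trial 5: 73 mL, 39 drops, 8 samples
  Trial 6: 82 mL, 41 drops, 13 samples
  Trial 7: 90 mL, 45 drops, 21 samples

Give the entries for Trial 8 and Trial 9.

99 mL, 47 drops, 34 samples; 107 mL, 51 drops, 55 samples

For the mL, alternating steps +9, +8, +9, +8, …: 39, 48, 56, 65, 73, 82, 90 → 99 → 107.
For the drops, alternating steps +2, +4, +2, +4, …: 27, 29, 33, 35, 39, 41, 45 → 47 → 51.
For the samples, each term is the sum of the two before it: 1, 2, 3, 5, 8, 13, 21 → 34 → 55.
Putting the parts together: 99 mL, 47 drops, 34 samples and then 107 mL, 51 drops, 55 samples.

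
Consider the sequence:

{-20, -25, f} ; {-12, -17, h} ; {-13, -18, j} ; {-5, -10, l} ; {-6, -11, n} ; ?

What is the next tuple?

{2, -3, p}

First component — alternating steps +8, −1, +8, −1, …: -20, -12, -13, -5, -6 → 2.
Second component — always 5 less than the first component: -25, -17, -18, -10, -11 → -3.
Letter — letters move forward 2 places in the alphabet: f, h, j, l, n → p.
Putting it together: {2, -3, p}.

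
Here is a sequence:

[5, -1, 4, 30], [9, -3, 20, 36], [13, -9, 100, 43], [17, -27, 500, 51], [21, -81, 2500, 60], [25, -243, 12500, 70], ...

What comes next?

First coordinate — +4 each step: 5, 9, 13, 17, 21, 25 → 29.
For the second coordinate, ×3 each step: -1, -3, -9, -27, -81, -243 → -729.
Third coordinate — ×5 each step: 4, 20, 100, 500, 2500, 12500 → 62500.
Fourth coordinate — differences are 6, 7, 8, … (increasing by 1 each time): 30, 36, 43, 51, 60, 70 → 81.
So the next term is [29, -729, 62500, 81].

[29, -729, 62500, 81]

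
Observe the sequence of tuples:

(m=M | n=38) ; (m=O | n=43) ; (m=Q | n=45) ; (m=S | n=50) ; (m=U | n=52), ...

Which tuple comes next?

(m=W | n=57)

For the m, letters move forward 2 places in the alphabet: M, O, Q, S, U → W.
N: 38, 43, 45, 50, 52 → 57 (alternating steps +5, +2, +5, +2, …).
Combining the parts gives (m=W | n=57).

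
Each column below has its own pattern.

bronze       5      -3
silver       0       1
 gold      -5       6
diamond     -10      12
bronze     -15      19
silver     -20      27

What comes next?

gold  -25  36

Rank: bronze, silver, gold, diamond, bronze, silver → gold (repeats bronze → silver → gold → diamond).
Second component goes 5, 0, -5, -10, -15, -20 → -25 (−5 each step).
For the third component, differences are 4, 5, 6, … (increasing by 1 each time): -3, 1, 6, 12, 19, 27 → 36.
Putting it together: gold  -25  36.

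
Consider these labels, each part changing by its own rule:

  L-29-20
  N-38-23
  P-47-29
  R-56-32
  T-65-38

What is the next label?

Letter: letters move forward 2 places in the alphabet, so L, N, P, R, T → V.
Second component: 29, 38, 47, 56, 65 → 74 (+9 each step).
Third component: alternating steps +3, +6, +3, +6, …, so 20, 23, 29, 32, 38 → 41.
So the next label is V-74-41.

V-74-41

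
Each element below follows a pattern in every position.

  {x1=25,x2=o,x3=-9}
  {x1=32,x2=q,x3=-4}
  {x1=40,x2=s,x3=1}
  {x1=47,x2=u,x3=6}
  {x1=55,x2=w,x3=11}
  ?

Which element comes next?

{x1=62,x2=y,x3=16}

X1: alternating steps +7, +8, +7, +8, …; 25, 32, 40, 47, 55 → 62.
X2 — letters move forward 2 places in the alphabet: o, q, s, u, w → y.
X3 goes -9, -4, 1, 6, 11 → 16 (+5 each step).
Combining the parts gives {x1=62,x2=y,x3=16}.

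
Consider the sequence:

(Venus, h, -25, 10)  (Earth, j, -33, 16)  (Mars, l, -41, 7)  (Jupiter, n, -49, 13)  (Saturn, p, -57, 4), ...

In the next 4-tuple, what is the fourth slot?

Planet: runs through the planets Mercury→Neptune, so Venus, Earth, Mars, Jupiter, Saturn → Uranus.
Letter: h, j, l, n, p → r (letters move forward 2 places in the alphabet).
For the third slot, −8 each step: -25, -33, -41, -49, -57 → -65.
For the fourth slot, alternating steps +6, −9, +6, −9, …: 10, 16, 7, 13, 4 → 10.

10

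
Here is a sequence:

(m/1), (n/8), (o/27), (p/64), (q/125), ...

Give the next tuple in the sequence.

Letter — letters move forward 1 place in the alphabet: m, n, o, p, q → r.
Second part goes 1, 8, 27, 64, 125 → 216 (perfect cubes: 1³, 2³, 3³, …).
Putting it together: (r/216).

(r/216)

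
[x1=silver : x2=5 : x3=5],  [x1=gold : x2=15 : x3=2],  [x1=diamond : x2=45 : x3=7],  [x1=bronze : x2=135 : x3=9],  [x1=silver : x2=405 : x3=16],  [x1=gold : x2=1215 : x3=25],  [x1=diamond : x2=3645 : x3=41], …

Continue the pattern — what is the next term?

X1 — repeats silver → gold → diamond → bronze: silver, gold, diamond, bronze, silver, gold, diamond → bronze.
X2: ×3 each step; 5, 15, 45, 135, 405, 1215, 3645 → 10935.
For the x3, each term is the sum of the two before it: 5, 2, 7, 9, 16, 25, 41 → 66.
So the next term is [x1=bronze : x2=10935 : x3=66].

[x1=bronze : x2=10935 : x3=66]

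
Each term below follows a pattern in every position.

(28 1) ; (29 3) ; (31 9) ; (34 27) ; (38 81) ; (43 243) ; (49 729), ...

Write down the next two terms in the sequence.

(56 2187), (64 6561)

First slot — differences are 1, 2, 3, … (increasing by 1 each time): 28, 29, 31, 34, 38, 43, 49 → 56 → 64.
Second slot — ×3 each step: 1, 3, 9, 27, 81, 243, 729 → 2187 → 6561.
Putting the parts together: (56 2187) and then (64 6561).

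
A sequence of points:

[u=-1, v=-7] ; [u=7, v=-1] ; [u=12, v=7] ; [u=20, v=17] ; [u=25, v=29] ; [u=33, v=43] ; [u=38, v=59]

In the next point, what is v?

V — differences are 6, 8, 10, … (increasing by 2 each time): -7, -1, 7, 17, 29, 43, 59 → 77.

77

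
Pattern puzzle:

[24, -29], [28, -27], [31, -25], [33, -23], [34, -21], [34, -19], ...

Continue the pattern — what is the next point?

[33, -17]

For the first value, differences are 4, 3, 2, … (decreasing by 1 each time): 24, 28, 31, 33, 34, 34 → 33.
Second value goes -29, -27, -25, -23, -21, -19 → -17 (+2 each step).
Putting it together: [33, -17].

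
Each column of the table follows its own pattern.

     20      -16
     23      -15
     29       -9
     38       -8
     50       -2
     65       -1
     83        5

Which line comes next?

For the first component, differences are 3, 6, 9, … (increasing by 3 each time): 20, 23, 29, 38, 50, 65, 83 → 104.
Second component goes -16, -15, -9, -8, -2, -1, 5 → 6 (alternating steps +1, +6, +1, +6, …).
Putting it together: 104  6.

104  6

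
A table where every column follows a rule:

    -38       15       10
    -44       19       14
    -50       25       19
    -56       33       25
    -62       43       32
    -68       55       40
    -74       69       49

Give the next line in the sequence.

-80  85  59

For the first component, −6 each step: -38, -44, -50, -56, -62, -68, -74 → -80.
Second component: 15, 19, 25, 33, 43, 55, 69 → 85 (differences are 4, 6, 8, … (increasing by 2 each time)).
Third component — differences are 4, 5, 6, … (increasing by 1 each time): 10, 14, 19, 25, 32, 40, 49 → 59.
Combining the parts gives -80  85  59.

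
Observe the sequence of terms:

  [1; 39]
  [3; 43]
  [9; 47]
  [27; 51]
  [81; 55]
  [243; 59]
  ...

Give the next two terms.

First slot: ×3 each step, so 1, 3, 9, 27, 81, 243 → 729 → 2187.
Second slot: +4 each step; 39, 43, 47, 51, 55, 59 → 63 → 67.
Putting the parts together: [729; 63] and then [2187; 67].

[729; 63], [2187; 67]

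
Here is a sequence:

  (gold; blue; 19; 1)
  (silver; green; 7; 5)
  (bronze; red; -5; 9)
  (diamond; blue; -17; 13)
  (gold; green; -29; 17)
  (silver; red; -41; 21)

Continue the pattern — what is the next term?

Rank: repeats gold → silver → bronze → diamond; gold, silver, bronze, diamond, gold, silver → bronze.
Colour: repeats blue → green → red, so blue, green, red, blue, green, red → blue.
Third value: −12 each step, so 19, 7, -5, -17, -29, -41 → -53.
Fourth value goes 1, 5, 9, 13, 17, 21 → 25 (+4 each step).
So the next term is (bronze; blue; -53; 25).

(bronze; blue; -53; 25)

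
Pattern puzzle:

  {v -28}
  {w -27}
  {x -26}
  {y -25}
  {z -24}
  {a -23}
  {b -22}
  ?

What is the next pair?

Letter goes v, w, x, y, z, a, b → c (letters move forward 1 place in the alphabet, wrapping Z→A).
Second value: +1 each step; -28, -27, -26, -25, -24, -23, -22 → -21.
Putting it together: {c -21}.

{c -21}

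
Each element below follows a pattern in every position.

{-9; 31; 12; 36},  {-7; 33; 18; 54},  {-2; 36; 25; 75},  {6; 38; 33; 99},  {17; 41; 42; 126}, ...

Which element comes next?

{31; 43; 52; 156}

First component — differences are 2, 5, 8, … (increasing by 3 each time): -9, -7, -2, 6, 17 → 31.
Second component: alternating steps +2, +3, +2, +3, …; 31, 33, 36, 38, 41 → 43.
Third component: differences are 6, 7, 8, … (increasing by 1 each time); 12, 18, 25, 33, 42 → 52.
For the fourth component, always 3 × the third component: 36, 54, 75, 99, 126 → 156.
Putting it together: {31; 43; 52; 156}.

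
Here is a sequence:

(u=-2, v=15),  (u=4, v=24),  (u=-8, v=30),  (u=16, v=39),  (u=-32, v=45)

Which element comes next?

U: ×(-2) each step; -2, 4, -8, 16, -32 → 64.
V goes 15, 24, 30, 39, 45 → 54 (alternating steps +9, +6, +9, +6, …).
Combining the parts gives (u=64, v=54).

(u=64, v=54)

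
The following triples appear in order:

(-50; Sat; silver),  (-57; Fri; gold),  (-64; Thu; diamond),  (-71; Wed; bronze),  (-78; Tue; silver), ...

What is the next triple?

(-85; Mon; gold)

First slot goes -50, -57, -64, -71, -78 → -85 (−7 each step).
Day: runs backward through the weekdays Mon→Sun; Sat, Fri, Thu, Wed, Tue → Mon.
Rank: silver, gold, diamond, bronze, silver → gold (repeats silver → gold → diamond → bronze).
So the next triple is (-85; Mon; gold).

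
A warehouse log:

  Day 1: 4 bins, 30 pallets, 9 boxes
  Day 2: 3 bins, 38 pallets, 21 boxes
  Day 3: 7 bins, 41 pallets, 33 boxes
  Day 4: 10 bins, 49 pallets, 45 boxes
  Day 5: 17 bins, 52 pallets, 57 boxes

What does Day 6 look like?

Bins — each term is the sum of the two before it: 4, 3, 7, 10, 17 → 27.
Pallets: 30, 38, 41, 49, 52 → 60 (alternating steps +8, +3, +8, +3, …).
For the boxes, +12 each step: 9, 21, 33, 45, 57 → 69.
So the next record is 27 bins, 60 pallets, 69 boxes.

27 bins, 60 pallets, 69 boxes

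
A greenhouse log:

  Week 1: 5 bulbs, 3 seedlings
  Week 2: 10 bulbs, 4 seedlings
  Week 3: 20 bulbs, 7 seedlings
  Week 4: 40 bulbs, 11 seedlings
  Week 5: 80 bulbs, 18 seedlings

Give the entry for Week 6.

160 bulbs, 29 seedlings

Bulbs goes 5, 10, 20, 40, 80 → 160 (×2 each step).
Seedlings — each term is the sum of the two before it: 3, 4, 7, 11, 18 → 29.
So the next row is 160 bulbs, 29 seedlings.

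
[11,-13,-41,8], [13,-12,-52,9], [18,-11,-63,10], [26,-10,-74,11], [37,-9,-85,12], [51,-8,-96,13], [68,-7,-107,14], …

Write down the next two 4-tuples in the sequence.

[88,-6,-118,15], [111,-5,-129,16]

First part goes 11, 13, 18, 26, 37, 51, 68 → 88 → 111 (differences are 2, 5, 8, … (increasing by 3 each time)).
Second part: -13, -12, -11, -10, -9, -8, -7 → -6 → -5 (+1 each step).
Third part: −11 each step; -41, -52, -63, -74, -85, -96, -107 → -118 → -129.
For the fourth part, +1 each step: 8, 9, 10, 11, 12, 13, 14 → 15 → 16.
Putting the parts together: [88,-6,-118,15] and then [111,-5,-129,16].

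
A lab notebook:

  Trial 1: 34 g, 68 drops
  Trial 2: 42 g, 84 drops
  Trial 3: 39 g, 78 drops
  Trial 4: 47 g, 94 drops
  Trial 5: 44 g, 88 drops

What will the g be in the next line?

For the g, alternating steps +8, −3, +8, −3, …: 34, 42, 39, 47, 44 → 52.

52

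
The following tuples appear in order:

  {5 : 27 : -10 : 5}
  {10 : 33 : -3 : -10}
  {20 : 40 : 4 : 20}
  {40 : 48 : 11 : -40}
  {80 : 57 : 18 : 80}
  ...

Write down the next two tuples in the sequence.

{160 : 67 : 25 : -160}, {320 : 78 : 32 : 320}

First component: ×2 each step; 5, 10, 20, 40, 80 → 160 → 320.
Second component goes 27, 33, 40, 48, 57 → 67 → 78 (differences are 6, 7, 8, … (increasing by 1 each time)).
For the third component, +7 each step: -10, -3, 4, 11, 18 → 25 → 32.
Fourth component goes 5, -10, 20, -40, 80 → -160 → 320 (×(-2) each step).
Putting the parts together: {160 : 67 : 25 : -160} and then {320 : 78 : 32 : 320}.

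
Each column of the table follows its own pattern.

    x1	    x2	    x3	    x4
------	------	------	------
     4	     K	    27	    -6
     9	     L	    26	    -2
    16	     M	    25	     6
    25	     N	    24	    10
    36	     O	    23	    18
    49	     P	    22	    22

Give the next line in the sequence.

64  Q  21  30

Column x1 goes 4, 9, 16, 25, 36, 49 → 64 (perfect squares: 2², 3², 4², …).
Column x2: letters move forward 1 place in the alphabet; K, L, M, N, O, P → Q.
Column x3 — −1 each step: 27, 26, 25, 24, 23, 22 → 21.
Column x4: alternating steps +4, +8, +4, +8, …; -6, -2, 6, 10, 18, 22 → 30.
Combining the parts gives 64  Q  21  30.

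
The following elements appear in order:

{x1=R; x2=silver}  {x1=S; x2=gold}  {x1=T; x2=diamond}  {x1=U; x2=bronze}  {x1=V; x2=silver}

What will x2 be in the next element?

For the x2, repeats silver → gold → diamond → bronze: silver, gold, diamond, bronze, silver → gold.

gold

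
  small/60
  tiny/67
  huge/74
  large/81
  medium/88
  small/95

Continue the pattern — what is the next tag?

tiny/102

Size: repeats small → tiny → huge → large → medium; small, tiny, huge, large, medium, small → tiny.
Second component goes 60, 67, 74, 81, 88, 95 → 102 (+7 each step).
Putting it together: tiny/102.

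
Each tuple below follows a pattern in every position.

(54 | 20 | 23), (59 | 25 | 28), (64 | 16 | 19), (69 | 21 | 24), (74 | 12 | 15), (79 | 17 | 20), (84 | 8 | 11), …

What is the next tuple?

(89 | 13 | 16)

For the first slot, +5 each step: 54, 59, 64, 69, 74, 79, 84 → 89.
Second slot: alternating steps +5, −9, +5, −9, …, so 20, 25, 16, 21, 12, 17, 8 → 13.
Third slot: 23, 28, 19, 24, 15, 20, 11 → 16 (always 3 more than the second slot).
Putting it together: (89 | 13 | 16).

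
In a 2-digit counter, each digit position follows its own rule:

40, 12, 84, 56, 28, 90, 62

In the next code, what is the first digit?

First digit: 4, 1, 8, 5, 2, 9, 6 → 3 (−3 each step, mod 10).

3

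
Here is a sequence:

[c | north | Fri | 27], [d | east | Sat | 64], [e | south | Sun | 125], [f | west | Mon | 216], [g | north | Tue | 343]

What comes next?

[h | east | Wed | 512]

Letter — letters move forward 1 place in the alphabet: c, d, e, f, g → h.
For the direction, repeats north → east → south → west: north, east, south, west, north → east.
Day: Fri, Sat, Sun, Mon, Tue → Wed (runs through the weekdays Mon→Sun).
For the fourth component, perfect cubes: 3³, 4³, 5³, …: 27, 64, 125, 216, 343 → 512.
So the next tuple is [h | east | Wed | 512].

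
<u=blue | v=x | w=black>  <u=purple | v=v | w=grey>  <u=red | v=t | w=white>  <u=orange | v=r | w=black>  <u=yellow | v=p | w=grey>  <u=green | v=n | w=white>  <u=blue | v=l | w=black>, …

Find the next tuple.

U goes blue, purple, red, orange, yellow, green, blue → purple (repeats blue → purple → red → orange → yellow → green).
V: letters move back 2 places in the alphabet; x, v, t, r, p, n, l → j.
W: repeats black → grey → white; black, grey, white, black, grey, white, black → grey.
Putting it together: <u=purple | v=j | w=grey>.

<u=purple | v=j | w=grey>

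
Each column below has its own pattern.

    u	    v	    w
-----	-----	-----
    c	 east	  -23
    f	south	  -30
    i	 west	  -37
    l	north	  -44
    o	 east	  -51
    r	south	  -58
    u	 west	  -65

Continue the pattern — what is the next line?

x  north  -72

Column u — letters move forward 3 places in the alphabet: c, f, i, l, o, r, u → x.
Column v: east, south, west, north, east, south, west → north (repeats east → south → west → north).
Column w: −7 each step; -23, -30, -37, -44, -51, -58, -65 → -72.
Combining the parts gives x  north  -72.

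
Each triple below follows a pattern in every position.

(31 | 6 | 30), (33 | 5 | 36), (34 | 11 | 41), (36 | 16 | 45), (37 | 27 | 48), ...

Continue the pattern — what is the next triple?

(39 | 43 | 50)

First component: 31, 33, 34, 36, 37 → 39 (alternating steps +2, +1, +2, +1, …).
Second component — each term is the sum of the two before it: 6, 5, 11, 16, 27 → 43.
Third component: 30, 36, 41, 45, 48 → 50 (differences are 6, 5, 4, … (decreasing by 1 each time)).
Putting it together: (39 | 43 | 50).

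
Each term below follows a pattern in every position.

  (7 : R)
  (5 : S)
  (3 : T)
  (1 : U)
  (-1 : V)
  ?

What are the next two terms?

First entry goes 7, 5, 3, 1, -1 → -3 → -5 (−2 each step).
Letter — letters move forward 1 place in the alphabet: R, S, T, U, V → W → X.
So the next two terms are (-3 : W) and (-5 : X).

(-3 : W), (-5 : X)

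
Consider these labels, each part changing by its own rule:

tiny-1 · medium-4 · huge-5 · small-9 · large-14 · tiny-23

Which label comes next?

Size: repeats tiny → medium → huge → small → large, so tiny, medium, huge, small, large, tiny → medium.
Second component goes 1, 4, 5, 9, 14, 23 → 37 (each term is the sum of the two before it).
Putting it together: medium-37.

medium-37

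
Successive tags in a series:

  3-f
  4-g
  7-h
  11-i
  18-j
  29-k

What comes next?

47-l

For the first component, each term is the sum of the two before it: 3, 4, 7, 11, 18, 29 → 47.
Letter: letters move forward 1 place in the alphabet; f, g, h, i, j, k → l.
Putting it together: 47-l.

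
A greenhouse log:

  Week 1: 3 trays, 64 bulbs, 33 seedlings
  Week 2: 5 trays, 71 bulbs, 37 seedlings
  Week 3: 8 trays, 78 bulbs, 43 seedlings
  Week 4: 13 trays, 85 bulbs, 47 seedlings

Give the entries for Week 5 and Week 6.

21 trays, 92 bulbs, 53 seedlings; 34 trays, 99 bulbs, 57 seedlings

Trays goes 3, 5, 8, 13 → 21 → 34 (each term is the sum of the two before it).
Bulbs goes 64, 71, 78, 85 → 92 → 99 (+7 each step).
Seedlings: alternating steps +4, +6, +4, +6, …; 33, 37, 43, 47 → 53 → 57.
So the next two lines are 21 trays, 92 bulbs, 53 seedlings and 34 trays, 99 bulbs, 57 seedlings.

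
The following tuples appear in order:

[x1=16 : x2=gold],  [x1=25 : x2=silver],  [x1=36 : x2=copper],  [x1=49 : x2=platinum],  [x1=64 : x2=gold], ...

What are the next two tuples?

[x1=81 : x2=silver], [x1=100 : x2=copper]

X1 — perfect squares: 4², 5², 6², …: 16, 25, 36, 49, 64 → 81 → 100.
X2 goes gold, silver, copper, platinum, gold → silver → copper (repeats gold → silver → copper → platinum).
Putting the parts together: [x1=81 : x2=silver] and then [x1=100 : x2=copper].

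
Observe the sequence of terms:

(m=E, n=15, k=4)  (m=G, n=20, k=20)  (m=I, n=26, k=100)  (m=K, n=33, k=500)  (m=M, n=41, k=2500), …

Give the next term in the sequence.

M: letters move forward 2 places in the alphabet; E, G, I, K, M → O.
N: differences are 5, 6, 7, … (increasing by 1 each time), so 15, 20, 26, 33, 41 → 50.
K: ×5 each step; 4, 20, 100, 500, 2500 → 12500.
Putting it together: (m=O, n=50, k=12500).

(m=O, n=50, k=12500)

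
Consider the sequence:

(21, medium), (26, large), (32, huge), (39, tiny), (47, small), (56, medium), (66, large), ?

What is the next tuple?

(77, huge)

First value — differences are 5, 6, 7, … (increasing by 1 each time): 21, 26, 32, 39, 47, 56, 66 → 77.
Size — repeats medium → large → huge → tiny → small: medium, large, huge, tiny, small, medium, large → huge.
Combining the parts gives (77, huge).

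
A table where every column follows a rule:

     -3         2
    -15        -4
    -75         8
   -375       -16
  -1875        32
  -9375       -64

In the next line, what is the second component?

Second component — ×(-2) each step: 2, -4, 8, -16, 32, -64 → 128.

128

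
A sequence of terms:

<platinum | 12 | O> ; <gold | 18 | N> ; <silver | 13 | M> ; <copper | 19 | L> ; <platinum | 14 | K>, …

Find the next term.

<gold | 20 | J>

For the metal, repeats platinum → gold → silver → copper: platinum, gold, silver, copper, platinum → gold.
Second part goes 12, 18, 13, 19, 14 → 20 (alternating steps +6, −5, +6, −5, …).
Letter: O, N, M, L, K → J (letters move back 1 place in the alphabet).
Putting it together: <gold | 20 | J>.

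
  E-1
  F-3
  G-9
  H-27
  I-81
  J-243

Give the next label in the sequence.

K-729

Letter: letters move forward 1 place in the alphabet; E, F, G, H, I, J → K.
Second component — ×3 each step: 1, 3, 9, 27, 81, 243 → 729.
Combining the parts gives K-729.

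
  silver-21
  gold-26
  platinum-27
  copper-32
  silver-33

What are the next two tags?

gold-38, platinum-39

Metal: repeats silver → gold → platinum → copper, so silver, gold, platinum, copper, silver → gold → platinum.
Second component: alternating steps +5, +1, +5, +1, …, so 21, 26, 27, 32, 33 → 38 → 39.
So the next two tags are gold-38 and platinum-39.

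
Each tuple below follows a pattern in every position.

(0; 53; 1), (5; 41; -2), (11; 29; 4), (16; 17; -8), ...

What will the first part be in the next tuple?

First part: alternating steps +5, +6, +5, +6, …, so 0, 5, 11, 16 → 22.
Second part — −12 each step: 53, 41, 29, 17 → 5.
Third part: ×(-2) each step, so 1, -2, 4, -8 → 16.

22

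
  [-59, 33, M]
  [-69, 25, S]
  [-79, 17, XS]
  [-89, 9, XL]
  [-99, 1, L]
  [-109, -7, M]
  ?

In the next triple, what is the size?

Size: repeats M → S → XS → XL → L; M, S, XS, XL, L, M → S.

S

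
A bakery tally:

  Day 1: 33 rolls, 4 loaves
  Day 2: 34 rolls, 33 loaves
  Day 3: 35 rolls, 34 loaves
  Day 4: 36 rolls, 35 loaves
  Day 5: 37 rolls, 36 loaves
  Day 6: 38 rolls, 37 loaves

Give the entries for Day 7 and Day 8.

39 rolls, 38 loaves; 40 rolls, 39 loaves

Rolls — +1 each step: 33, 34, 35, 36, 37, 38 → 39 → 40.
Loaves goes 4, 33, 34, 35, 36, 37 → 38 → 39 (always the previous value of the rolls).
Putting the parts together: 39 rolls, 38 loaves and then 40 rolls, 39 loaves.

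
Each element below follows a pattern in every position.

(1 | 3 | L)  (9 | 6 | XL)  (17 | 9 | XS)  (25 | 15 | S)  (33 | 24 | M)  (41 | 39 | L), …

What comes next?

(49 | 63 | XL)

For the first component, +8 each step: 1, 9, 17, 25, 33, 41 → 49.
Second component — each term is the sum of the two before it: 3, 6, 9, 15, 24, 39 → 63.
Size goes L, XL, XS, S, M, L → XL (repeats L → XL → XS → S → M).
So the next element is (49 | 63 | XL).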